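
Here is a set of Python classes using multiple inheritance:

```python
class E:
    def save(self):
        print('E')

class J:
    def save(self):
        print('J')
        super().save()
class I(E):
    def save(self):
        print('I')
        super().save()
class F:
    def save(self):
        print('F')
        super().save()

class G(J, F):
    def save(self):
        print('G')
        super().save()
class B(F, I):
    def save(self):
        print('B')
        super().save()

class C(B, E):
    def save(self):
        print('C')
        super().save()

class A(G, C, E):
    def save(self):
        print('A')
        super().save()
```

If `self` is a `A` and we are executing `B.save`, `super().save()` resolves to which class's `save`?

L[A] = A + merge(L[G], L[C], L[E], [G C E])
  take G:  [G J F object] + [C B F I E object] + [E object] + [G C E]
  take J:  [J F object] + [C B F I E object] + [E object] + [C E]
  take C:  [F object] + [C B F I E object] + [E object] + [C E]
  take B:  [F object] + [B F I E object] + [E object] + [E]
  take F:  [F object] + [F I E object] + [E object] + [E]
  take I:  [object] + [I E object] + [E object] + [E]
  take E:  [object] + [E object] + [E object] + [E]
  take object:  [object] + [object] + [object]
MRO: A G J C B F I E object
super() in B.save on a A instance goes to the class after B in A's MRO: F.

F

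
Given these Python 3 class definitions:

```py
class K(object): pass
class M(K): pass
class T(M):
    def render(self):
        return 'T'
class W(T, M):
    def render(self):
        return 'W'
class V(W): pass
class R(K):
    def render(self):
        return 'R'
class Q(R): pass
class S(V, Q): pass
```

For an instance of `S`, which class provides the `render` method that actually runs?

W

L[S] = S + merge(L[V], L[Q], [V Q])
  take V:  [V W T M K object] + [Q R K object] + [V Q]
  take W:  [W T M K object] + [Q R K object] + [Q]
  take T:  [T M K object] + [Q R K object] + [Q]
  take M:  [M K object] + [Q R K object] + [Q]
  take Q:  [K object] + [Q R K object] + [Q]
  take R:  [K object] + [R K object]
  take K:  [K object] + [K object]
  take object:  [object] + [object]
MRO: S V W T M Q R K object
render is defined in: R, T, W. First along the MRO is W.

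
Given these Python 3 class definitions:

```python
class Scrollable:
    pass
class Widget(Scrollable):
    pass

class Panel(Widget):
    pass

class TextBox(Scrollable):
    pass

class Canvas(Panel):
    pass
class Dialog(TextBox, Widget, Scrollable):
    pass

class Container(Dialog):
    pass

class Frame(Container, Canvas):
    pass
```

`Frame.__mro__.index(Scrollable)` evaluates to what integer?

L[Frame] = Frame + merge(L[Container], L[Canvas], [Container Canvas])
  take Container:  [Container Dialog TextBox Widget Scrollable object] + [Canvas Panel Widget Scrollable object] + [Container Canvas]
  take Dialog:  [Dialog TextBox Widget Scrollable object] + [Canvas Panel Widget Scrollable object] + [Canvas]
  take TextBox:  [TextBox Widget Scrollable object] + [Canvas Panel Widget Scrollable object] + [Canvas]
  take Canvas:  [Widget Scrollable object] + [Canvas Panel Widget Scrollable object] + [Canvas]
  take Panel:  [Widget Scrollable object] + [Panel Widget Scrollable object]
  take Widget:  [Widget Scrollable object] + [Widget Scrollable object]
  take Scrollable:  [Scrollable object] + [Scrollable object]
  take object:  [object] + [object]
MRO: Frame Container Dialog TextBox Canvas Panel Widget Scrollable object
Scrollable sits at index 7.

7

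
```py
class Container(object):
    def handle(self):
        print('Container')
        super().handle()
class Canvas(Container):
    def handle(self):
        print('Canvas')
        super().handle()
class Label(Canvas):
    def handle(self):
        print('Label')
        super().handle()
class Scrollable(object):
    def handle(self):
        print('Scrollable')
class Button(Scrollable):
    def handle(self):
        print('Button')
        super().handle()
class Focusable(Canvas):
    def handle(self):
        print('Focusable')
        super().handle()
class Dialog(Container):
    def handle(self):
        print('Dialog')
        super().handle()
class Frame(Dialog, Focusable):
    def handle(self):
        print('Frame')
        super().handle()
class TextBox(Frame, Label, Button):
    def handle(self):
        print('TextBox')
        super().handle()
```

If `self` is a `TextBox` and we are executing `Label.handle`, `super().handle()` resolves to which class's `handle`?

Canvas

L[TextBox] = TextBox + merge(L[Frame], L[Label], L[Button], [Frame Label Button])
  take Frame:  [Frame Dialog Focusable Canvas Container object] + [Label Canvas Container object] + [Button Scrollable object] + [Frame Label Button]
  take Dialog:  [Dialog Focusable Canvas Container object] + [Label Canvas Container object] + [Button Scrollable object] + [Label Button]
  take Focusable:  [Focusable Canvas Container object] + [Label Canvas Container object] + [Button Scrollable object] + [Label Button]
  take Label:  [Canvas Container object] + [Label Canvas Container object] + [Button Scrollable object] + [Label Button]
  take Canvas:  [Canvas Container object] + [Canvas Container object] + [Button Scrollable object] + [Button]
  take Container:  [Container object] + [Container object] + [Button Scrollable object] + [Button]
  take Button:  [object] + [object] + [Button Scrollable object] + [Button]
  take Scrollable:  [object] + [object] + [Scrollable object]
  take object:  [object] + [object] + [object]
MRO: TextBox Frame Dialog Focusable Label Canvas Container Button Scrollable object
super() in Label.handle on a TextBox instance goes to the class after Label in TextBox's MRO: Canvas.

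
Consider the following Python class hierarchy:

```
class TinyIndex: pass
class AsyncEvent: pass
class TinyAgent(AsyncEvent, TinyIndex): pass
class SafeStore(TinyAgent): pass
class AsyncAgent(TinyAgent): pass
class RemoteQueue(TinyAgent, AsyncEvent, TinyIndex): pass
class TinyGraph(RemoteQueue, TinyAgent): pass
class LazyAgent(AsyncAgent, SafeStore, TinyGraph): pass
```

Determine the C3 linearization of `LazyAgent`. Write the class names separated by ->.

L[LazyAgent] = LazyAgent + merge(L[AsyncAgent], L[SafeStore], L[TinyGraph], [AsyncAgent SafeStore TinyGraph])
  take AsyncAgent:  [AsyncAgent TinyAgent AsyncEvent TinyIndex object] + [SafeStore TinyAgent AsyncEvent TinyIndex object] + [TinyGraph RemoteQueue TinyAgent AsyncEvent TinyIndex object] + [AsyncAgent SafeStore TinyGraph]
  take SafeStore:  [TinyAgent AsyncEvent TinyIndex object] + [SafeStore TinyAgent AsyncEvent TinyIndex object] + [TinyGraph RemoteQueue TinyAgent AsyncEvent TinyIndex object] + [SafeStore TinyGraph]
  take TinyGraph:  [TinyAgent AsyncEvent TinyIndex object] + [TinyAgent AsyncEvent TinyIndex object] + [TinyGraph RemoteQueue TinyAgent AsyncEvent TinyIndex object] + [TinyGraph]
  take RemoteQueue:  [TinyAgent AsyncEvent TinyIndex object] + [TinyAgent AsyncEvent TinyIndex object] + [RemoteQueue TinyAgent AsyncEvent TinyIndex object]
  take TinyAgent:  [TinyAgent AsyncEvent TinyIndex object] + [TinyAgent AsyncEvent TinyIndex object] + [TinyAgent AsyncEvent TinyIndex object]
  take AsyncEvent:  [AsyncEvent TinyIndex object] + [AsyncEvent TinyIndex object] + [AsyncEvent TinyIndex object]
  take TinyIndex:  [TinyIndex object] + [TinyIndex object] + [TinyIndex object]
  take object:  [object] + [object] + [object]

LazyAgent -> AsyncAgent -> SafeStore -> TinyGraph -> RemoteQueue -> TinyAgent -> AsyncEvent -> TinyIndex -> object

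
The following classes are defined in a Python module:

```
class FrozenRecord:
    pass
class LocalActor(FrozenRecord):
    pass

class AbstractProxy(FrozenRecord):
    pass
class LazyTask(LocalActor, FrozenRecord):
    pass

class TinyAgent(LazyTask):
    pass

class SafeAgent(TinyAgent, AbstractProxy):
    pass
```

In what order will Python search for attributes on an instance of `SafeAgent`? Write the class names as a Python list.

[SafeAgent, TinyAgent, LazyTask, LocalActor, AbstractProxy, FrozenRecord, object]

L[SafeAgent] = SafeAgent + merge(L[TinyAgent], L[AbstractProxy], [TinyAgent AbstractProxy])
  take TinyAgent:  [TinyAgent LazyTask LocalActor FrozenRecord object] + [AbstractProxy FrozenRecord object] + [TinyAgent AbstractProxy]
  take LazyTask:  [LazyTask LocalActor FrozenRecord object] + [AbstractProxy FrozenRecord object] + [AbstractProxy]
  take LocalActor:  [LocalActor FrozenRecord object] + [AbstractProxy FrozenRecord object] + [AbstractProxy]
  take AbstractProxy:  [FrozenRecord object] + [AbstractProxy FrozenRecord object] + [AbstractProxy]
  take FrozenRecord:  [FrozenRecord object] + [FrozenRecord object]
  take object:  [object] + [object]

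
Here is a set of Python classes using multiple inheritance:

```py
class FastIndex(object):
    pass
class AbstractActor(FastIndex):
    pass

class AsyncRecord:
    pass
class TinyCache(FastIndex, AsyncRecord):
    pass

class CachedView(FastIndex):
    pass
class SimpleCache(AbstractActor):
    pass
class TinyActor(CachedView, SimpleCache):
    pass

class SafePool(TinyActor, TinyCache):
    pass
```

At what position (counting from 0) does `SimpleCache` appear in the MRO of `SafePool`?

L[SafePool] = SafePool + merge(L[TinyActor], L[TinyCache], [TinyActor TinyCache])
  take TinyActor:  [TinyActor CachedView SimpleCache AbstractActor FastIndex object] + [TinyCache FastIndex AsyncRecord object] + [TinyActor TinyCache]
  take CachedView:  [CachedView SimpleCache AbstractActor FastIndex object] + [TinyCache FastIndex AsyncRecord object] + [TinyCache]
  take SimpleCache:  [SimpleCache AbstractActor FastIndex object] + [TinyCache FastIndex AsyncRecord object] + [TinyCache]
  take AbstractActor:  [AbstractActor FastIndex object] + [TinyCache FastIndex AsyncRecord object] + [TinyCache]
  take TinyCache:  [FastIndex object] + [TinyCache FastIndex AsyncRecord object] + [TinyCache]
  take FastIndex:  [FastIndex object] + [FastIndex AsyncRecord object]
  take AsyncRecord:  [object] + [AsyncRecord object]
  take object:  [object] + [object]
MRO: SafePool TinyActor CachedView SimpleCache AbstractActor TinyCache FastIndex AsyncRecord object
SimpleCache sits at index 3.

3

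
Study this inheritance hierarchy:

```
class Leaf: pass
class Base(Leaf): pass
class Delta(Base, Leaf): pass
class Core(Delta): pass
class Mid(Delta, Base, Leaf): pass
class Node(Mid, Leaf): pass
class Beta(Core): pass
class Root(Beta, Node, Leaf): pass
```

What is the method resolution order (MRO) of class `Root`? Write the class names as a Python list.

L[Root] = Root + merge(L[Beta], L[Node], L[Leaf], [Beta Node Leaf])
  take Beta:  [Beta Core Delta Base Leaf object] + [Node Mid Delta Base Leaf object] + [Leaf object] + [Beta Node Leaf]
  take Core:  [Core Delta Base Leaf object] + [Node Mid Delta Base Leaf object] + [Leaf object] + [Node Leaf]
  take Node:  [Delta Base Leaf object] + [Node Mid Delta Base Leaf object] + [Leaf object] + [Node Leaf]
  take Mid:  [Delta Base Leaf object] + [Mid Delta Base Leaf object] + [Leaf object] + [Leaf]
  take Delta:  [Delta Base Leaf object] + [Delta Base Leaf object] + [Leaf object] + [Leaf]
  take Base:  [Base Leaf object] + [Base Leaf object] + [Leaf object] + [Leaf]
  take Leaf:  [Leaf object] + [Leaf object] + [Leaf object] + [Leaf]
  take object:  [object] + [object] + [object]

[Root, Beta, Core, Node, Mid, Delta, Base, Leaf, object]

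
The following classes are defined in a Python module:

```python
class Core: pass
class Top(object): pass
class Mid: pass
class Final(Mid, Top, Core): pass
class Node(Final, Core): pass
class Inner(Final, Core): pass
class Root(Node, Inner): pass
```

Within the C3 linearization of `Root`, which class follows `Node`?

Inner

L[Root] = Root + merge(L[Node], L[Inner], [Node Inner])
  take Node:  [Node Final Mid Top Core object] + [Inner Final Mid Top Core object] + [Node Inner]
  take Inner:  [Final Mid Top Core object] + [Inner Final Mid Top Core object] + [Inner]
  take Final:  [Final Mid Top Core object] + [Final Mid Top Core object]
  take Mid:  [Mid Top Core object] + [Mid Top Core object]
  take Top:  [Top Core object] + [Top Core object]
  take Core:  [Core object] + [Core object]
  take object:  [object] + [object]
MRO: Root Node Inner Final Mid Top Core object
Node is at position 1; next is Inner.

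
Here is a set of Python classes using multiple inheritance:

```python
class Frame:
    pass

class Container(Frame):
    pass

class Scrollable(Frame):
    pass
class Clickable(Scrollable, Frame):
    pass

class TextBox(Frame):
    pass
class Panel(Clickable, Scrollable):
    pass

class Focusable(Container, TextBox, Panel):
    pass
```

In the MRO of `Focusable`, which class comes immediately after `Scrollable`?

L[Focusable] = Focusable + merge(L[Container], L[TextBox], L[Panel], [Container TextBox Panel])
  take Container:  [Container Frame object] + [TextBox Frame object] + [Panel Clickable Scrollable Frame object] + [Container TextBox Panel]
  take TextBox:  [Frame object] + [TextBox Frame object] + [Panel Clickable Scrollable Frame object] + [TextBox Panel]
  take Panel:  [Frame object] + [Frame object] + [Panel Clickable Scrollable Frame object] + [Panel]
  take Clickable:  [Frame object] + [Frame object] + [Clickable Scrollable Frame object]
  take Scrollable:  [Frame object] + [Frame object] + [Scrollable Frame object]
  take Frame:  [Frame object] + [Frame object] + [Frame object]
  take object:  [object] + [object] + [object]
MRO: Focusable Container TextBox Panel Clickable Scrollable Frame object
Scrollable is at position 5; next is Frame.

Frame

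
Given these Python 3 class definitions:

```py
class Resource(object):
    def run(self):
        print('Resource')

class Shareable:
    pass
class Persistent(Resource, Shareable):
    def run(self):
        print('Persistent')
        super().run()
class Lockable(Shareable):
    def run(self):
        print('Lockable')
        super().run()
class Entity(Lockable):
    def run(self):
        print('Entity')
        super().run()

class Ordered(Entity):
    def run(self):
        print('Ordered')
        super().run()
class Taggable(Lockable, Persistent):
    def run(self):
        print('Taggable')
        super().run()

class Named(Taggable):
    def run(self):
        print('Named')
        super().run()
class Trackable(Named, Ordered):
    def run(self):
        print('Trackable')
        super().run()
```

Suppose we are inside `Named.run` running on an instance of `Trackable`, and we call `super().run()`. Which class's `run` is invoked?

Taggable

L[Trackable] = Trackable + merge(L[Named], L[Ordered], [Named Ordered])
  take Named:  [Named Taggable Lockable Persistent Resource Shareable object] + [Ordered Entity Lockable Shareable object] + [Named Ordered]
  take Taggable:  [Taggable Lockable Persistent Resource Shareable object] + [Ordered Entity Lockable Shareable object] + [Ordered]
  take Ordered:  [Lockable Persistent Resource Shareable object] + [Ordered Entity Lockable Shareable object] + [Ordered]
  take Entity:  [Lockable Persistent Resource Shareable object] + [Entity Lockable Shareable object]
  take Lockable:  [Lockable Persistent Resource Shareable object] + [Lockable Shareable object]
  take Persistent:  [Persistent Resource Shareable object] + [Shareable object]
  take Resource:  [Resource Shareable object] + [Shareable object]
  take Shareable:  [Shareable object] + [Shareable object]
  take object:  [object] + [object]
MRO: Trackable Named Taggable Ordered Entity Lockable Persistent Resource Shareable object
super() in Named.run on a Trackable instance goes to the class after Named in Trackable's MRO: Taggable.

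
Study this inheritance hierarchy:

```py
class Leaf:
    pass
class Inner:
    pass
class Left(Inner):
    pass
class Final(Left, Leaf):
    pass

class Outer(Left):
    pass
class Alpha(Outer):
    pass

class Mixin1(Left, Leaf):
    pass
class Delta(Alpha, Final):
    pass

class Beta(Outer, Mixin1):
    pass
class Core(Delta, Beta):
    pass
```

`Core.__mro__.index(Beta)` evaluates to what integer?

L[Core] = Core + merge(L[Delta], L[Beta], [Delta Beta])
  take Delta:  [Delta Alpha Outer Final Left Inner Leaf object] + [Beta Outer Mixin1 Left Inner Leaf object] + [Delta Beta]
  take Alpha:  [Alpha Outer Final Left Inner Leaf object] + [Beta Outer Mixin1 Left Inner Leaf object] + [Beta]
  take Beta:  [Outer Final Left Inner Leaf object] + [Beta Outer Mixin1 Left Inner Leaf object] + [Beta]
  take Outer:  [Outer Final Left Inner Leaf object] + [Outer Mixin1 Left Inner Leaf object]
  take Final:  [Final Left Inner Leaf object] + [Mixin1 Left Inner Leaf object]
  take Mixin1:  [Left Inner Leaf object] + [Mixin1 Left Inner Leaf object]
  take Left:  [Left Inner Leaf object] + [Left Inner Leaf object]
  take Inner:  [Inner Leaf object] + [Inner Leaf object]
  take Leaf:  [Leaf object] + [Leaf object]
  take object:  [object] + [object]
MRO: Core Delta Alpha Beta Outer Final Mixin1 Left Inner Leaf object
Beta sits at index 3.

3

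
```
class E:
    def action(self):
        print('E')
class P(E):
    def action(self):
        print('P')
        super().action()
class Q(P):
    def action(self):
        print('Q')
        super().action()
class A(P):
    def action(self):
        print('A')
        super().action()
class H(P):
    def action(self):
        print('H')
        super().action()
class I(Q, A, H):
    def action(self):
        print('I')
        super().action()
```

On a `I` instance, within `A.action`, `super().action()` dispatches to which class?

H

L[I] = I + merge(L[Q], L[A], L[H], [Q A H])
  take Q:  [Q P E object] + [A P E object] + [H P E object] + [Q A H]
  take A:  [P E object] + [A P E object] + [H P E object] + [A H]
  take H:  [P E object] + [P E object] + [H P E object] + [H]
  take P:  [P E object] + [P E object] + [P E object]
  take E:  [E object] + [E object] + [E object]
  take object:  [object] + [object] + [object]
MRO: I Q A H P E object
super() in A.action on a I instance goes to the class after A in I's MRO: H.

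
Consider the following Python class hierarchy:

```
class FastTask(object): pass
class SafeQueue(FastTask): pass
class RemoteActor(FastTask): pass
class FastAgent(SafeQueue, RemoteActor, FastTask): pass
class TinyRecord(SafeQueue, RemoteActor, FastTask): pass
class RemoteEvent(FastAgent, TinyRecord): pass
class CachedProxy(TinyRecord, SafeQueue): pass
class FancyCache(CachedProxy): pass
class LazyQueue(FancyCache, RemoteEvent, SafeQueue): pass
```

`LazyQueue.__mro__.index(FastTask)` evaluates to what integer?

8

L[LazyQueue] = LazyQueue + merge(L[FancyCache], L[RemoteEvent], L[SafeQueue], [FancyCache RemoteEvent SafeQueue])
  take FancyCache:  [FancyCache CachedProxy TinyRecord SafeQueue RemoteActor FastTask object] + [RemoteEvent FastAgent TinyRecord SafeQueue RemoteActor FastTask object] + [SafeQueue FastTask object] + [FancyCache RemoteEvent SafeQueue]
  take CachedProxy:  [CachedProxy TinyRecord SafeQueue RemoteActor FastTask object] + [RemoteEvent FastAgent TinyRecord SafeQueue RemoteActor FastTask object] + [SafeQueue FastTask object] + [RemoteEvent SafeQueue]
  take RemoteEvent:  [TinyRecord SafeQueue RemoteActor FastTask object] + [RemoteEvent FastAgent TinyRecord SafeQueue RemoteActor FastTask object] + [SafeQueue FastTask object] + [RemoteEvent SafeQueue]
  take FastAgent:  [TinyRecord SafeQueue RemoteActor FastTask object] + [FastAgent TinyRecord SafeQueue RemoteActor FastTask object] + [SafeQueue FastTask object] + [SafeQueue]
  take TinyRecord:  [TinyRecord SafeQueue RemoteActor FastTask object] + [TinyRecord SafeQueue RemoteActor FastTask object] + [SafeQueue FastTask object] + [SafeQueue]
  take SafeQueue:  [SafeQueue RemoteActor FastTask object] + [SafeQueue RemoteActor FastTask object] + [SafeQueue FastTask object] + [SafeQueue]
  take RemoteActor:  [RemoteActor FastTask object] + [RemoteActor FastTask object] + [FastTask object]
  take FastTask:  [FastTask object] + [FastTask object] + [FastTask object]
  take object:  [object] + [object] + [object]
MRO: LazyQueue FancyCache CachedProxy RemoteEvent FastAgent TinyRecord SafeQueue RemoteActor FastTask object
FastTask sits at index 8.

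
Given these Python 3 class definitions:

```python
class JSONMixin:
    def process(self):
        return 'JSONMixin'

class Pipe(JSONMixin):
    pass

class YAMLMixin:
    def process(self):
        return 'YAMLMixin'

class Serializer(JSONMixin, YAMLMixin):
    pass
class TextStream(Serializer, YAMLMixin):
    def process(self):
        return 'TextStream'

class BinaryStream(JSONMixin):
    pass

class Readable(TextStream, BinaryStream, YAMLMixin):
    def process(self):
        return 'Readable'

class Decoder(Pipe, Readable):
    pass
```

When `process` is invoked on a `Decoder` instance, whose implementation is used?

Readable

L[Decoder] = Decoder + merge(L[Pipe], L[Readable], [Pipe Readable])
  take Pipe:  [Pipe JSONMixin object] + [Readable TextStream Serializer BinaryStream JSONMixin YAMLMixin object] + [Pipe Readable]
  take Readable:  [JSONMixin object] + [Readable TextStream Serializer BinaryStream JSONMixin YAMLMixin object] + [Readable]
  take TextStream:  [JSONMixin object] + [TextStream Serializer BinaryStream JSONMixin YAMLMixin object]
  take Serializer:  [JSONMixin object] + [Serializer BinaryStream JSONMixin YAMLMixin object]
  take BinaryStream:  [JSONMixin object] + [BinaryStream JSONMixin YAMLMixin object]
  take JSONMixin:  [JSONMixin object] + [JSONMixin YAMLMixin object]
  take YAMLMixin:  [object] + [YAMLMixin object]
  take object:  [object] + [object]
MRO: Decoder Pipe Readable TextStream Serializer BinaryStream JSONMixin YAMLMixin object
process is defined in: JSONMixin, Readable, TextStream, YAMLMixin. First along the MRO is Readable.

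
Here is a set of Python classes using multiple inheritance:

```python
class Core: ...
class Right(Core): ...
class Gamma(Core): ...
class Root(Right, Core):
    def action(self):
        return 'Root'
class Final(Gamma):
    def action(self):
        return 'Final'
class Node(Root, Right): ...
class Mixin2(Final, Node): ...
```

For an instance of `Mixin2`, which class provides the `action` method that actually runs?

L[Mixin2] = Mixin2 + merge(L[Final], L[Node], [Final Node])
  take Final:  [Final Gamma Core object] + [Node Root Right Core object] + [Final Node]
  take Gamma:  [Gamma Core object] + [Node Root Right Core object] + [Node]
  take Node:  [Core object] + [Node Root Right Core object] + [Node]
  take Root:  [Core object] + [Root Right Core object]
  take Right:  [Core object] + [Right Core object]
  take Core:  [Core object] + [Core object]
  take object:  [object] + [object]
MRO: Mixin2 Final Gamma Node Root Right Core object
action is defined in: Final, Root. First along the MRO is Final.

Final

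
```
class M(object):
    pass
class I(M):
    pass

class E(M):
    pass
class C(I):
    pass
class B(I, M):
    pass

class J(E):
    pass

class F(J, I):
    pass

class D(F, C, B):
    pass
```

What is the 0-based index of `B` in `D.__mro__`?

5

L[D] = D + merge(L[F], L[C], L[B], [F C B])
  take F:  [F J E I M object] + [C I M object] + [B I M object] + [F C B]
  take J:  [J E I M object] + [C I M object] + [B I M object] + [C B]
  take E:  [E I M object] + [C I M object] + [B I M object] + [C B]
  take C:  [I M object] + [C I M object] + [B I M object] + [C B]
  take B:  [I M object] + [I M object] + [B I M object] + [B]
  take I:  [I M object] + [I M object] + [I M object]
  take M:  [M object] + [M object] + [M object]
  take object:  [object] + [object] + [object]
MRO: D F J E C B I M object
B sits at index 5.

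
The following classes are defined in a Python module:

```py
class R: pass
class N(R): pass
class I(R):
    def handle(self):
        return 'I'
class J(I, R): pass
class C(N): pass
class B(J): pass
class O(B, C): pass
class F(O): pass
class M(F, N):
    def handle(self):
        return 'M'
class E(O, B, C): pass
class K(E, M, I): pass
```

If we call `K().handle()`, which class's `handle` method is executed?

L[K] = K + merge(L[E], L[M], L[I], [E M I])
  take E:  [E O B J I C N R object] + [M F O B J I C N R object] + [I R object] + [E M I]
  take M:  [O B J I C N R object] + [M F O B J I C N R object] + [I R object] + [M I]
  take F:  [O B J I C N R object] + [F O B J I C N R object] + [I R object] + [I]
  take O:  [O B J I C N R object] + [O B J I C N R object] + [I R object] + [I]
  take B:  [B J I C N R object] + [B J I C N R object] + [I R object] + [I]
  take J:  [J I C N R object] + [J I C N R object] + [I R object] + [I]
  take I:  [I C N R object] + [I C N R object] + [I R object] + [I]
  take C:  [C N R object] + [C N R object] + [R object]
  take N:  [N R object] + [N R object] + [R object]
  take R:  [R object] + [R object] + [R object]
  take object:  [object] + [object] + [object]
MRO: K E M F O B J I C N R object
handle is defined in: I, M. First along the MRO is M.

M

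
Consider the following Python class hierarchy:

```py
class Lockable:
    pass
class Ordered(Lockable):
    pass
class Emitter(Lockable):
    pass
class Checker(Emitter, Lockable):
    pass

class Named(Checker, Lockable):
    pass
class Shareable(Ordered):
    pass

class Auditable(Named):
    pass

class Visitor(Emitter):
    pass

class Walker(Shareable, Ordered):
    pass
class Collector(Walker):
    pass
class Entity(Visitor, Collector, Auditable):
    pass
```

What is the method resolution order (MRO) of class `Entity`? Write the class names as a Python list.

L[Entity] = Entity + merge(L[Visitor], L[Collector], L[Auditable], [Visitor Collector Auditable])
  take Visitor:  [Visitor Emitter Lockable object] + [Collector Walker Shareable Ordered Lockable object] + [Auditable Named Checker Emitter Lockable object] + [Visitor Collector Auditable]
  take Collector:  [Emitter Lockable object] + [Collector Walker Shareable Ordered Lockable object] + [Auditable Named Checker Emitter Lockable object] + [Collector Auditable]
  take Walker:  [Emitter Lockable object] + [Walker Shareable Ordered Lockable object] + [Auditable Named Checker Emitter Lockable object] + [Auditable]
  take Shareable:  [Emitter Lockable object] + [Shareable Ordered Lockable object] + [Auditable Named Checker Emitter Lockable object] + [Auditable]
  take Ordered:  [Emitter Lockable object] + [Ordered Lockable object] + [Auditable Named Checker Emitter Lockable object] + [Auditable]
  take Auditable:  [Emitter Lockable object] + [Lockable object] + [Auditable Named Checker Emitter Lockable object] + [Auditable]
  take Named:  [Emitter Lockable object] + [Lockable object] + [Named Checker Emitter Lockable object]
  take Checker:  [Emitter Lockable object] + [Lockable object] + [Checker Emitter Lockable object]
  take Emitter:  [Emitter Lockable object] + [Lockable object] + [Emitter Lockable object]
  take Lockable:  [Lockable object] + [Lockable object] + [Lockable object]
  take object:  [object] + [object] + [object]

[Entity, Visitor, Collector, Walker, Shareable, Ordered, Auditable, Named, Checker, Emitter, Lockable, object]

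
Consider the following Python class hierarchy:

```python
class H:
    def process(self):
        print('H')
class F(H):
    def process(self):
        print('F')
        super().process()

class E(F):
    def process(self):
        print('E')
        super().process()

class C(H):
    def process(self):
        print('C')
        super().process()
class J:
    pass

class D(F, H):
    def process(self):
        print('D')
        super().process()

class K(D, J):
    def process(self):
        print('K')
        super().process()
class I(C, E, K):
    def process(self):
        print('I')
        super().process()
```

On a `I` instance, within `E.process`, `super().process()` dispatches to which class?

K

L[I] = I + merge(L[C], L[E], L[K], [C E K])
  take C:  [C H object] + [E F H object] + [K D F H J object] + [C E K]
  take E:  [H object] + [E F H object] + [K D F H J object] + [E K]
  take K:  [H object] + [F H object] + [K D F H J object] + [K]
  take D:  [H object] + [F H object] + [D F H J object]
  take F:  [H object] + [F H object] + [F H J object]
  take H:  [H object] + [H object] + [H J object]
  take J:  [object] + [object] + [J object]
  take object:  [object] + [object] + [object]
MRO: I C E K D F H J object
super() in E.process on a I instance goes to the class after E in I's MRO: K.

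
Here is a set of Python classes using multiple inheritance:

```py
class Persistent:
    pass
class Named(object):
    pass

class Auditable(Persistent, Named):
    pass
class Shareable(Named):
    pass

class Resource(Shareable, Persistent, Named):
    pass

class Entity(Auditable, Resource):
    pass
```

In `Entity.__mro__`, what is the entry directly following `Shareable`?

L[Entity] = Entity + merge(L[Auditable], L[Resource], [Auditable Resource])
  take Auditable:  [Auditable Persistent Named object] + [Resource Shareable Persistent Named object] + [Auditable Resource]
  take Resource:  [Persistent Named object] + [Resource Shareable Persistent Named object] + [Resource]
  take Shareable:  [Persistent Named object] + [Shareable Persistent Named object]
  take Persistent:  [Persistent Named object] + [Persistent Named object]
  take Named:  [Named object] + [Named object]
  take object:  [object] + [object]
MRO: Entity Auditable Resource Shareable Persistent Named object
Shareable is at position 3; next is Persistent.

Persistent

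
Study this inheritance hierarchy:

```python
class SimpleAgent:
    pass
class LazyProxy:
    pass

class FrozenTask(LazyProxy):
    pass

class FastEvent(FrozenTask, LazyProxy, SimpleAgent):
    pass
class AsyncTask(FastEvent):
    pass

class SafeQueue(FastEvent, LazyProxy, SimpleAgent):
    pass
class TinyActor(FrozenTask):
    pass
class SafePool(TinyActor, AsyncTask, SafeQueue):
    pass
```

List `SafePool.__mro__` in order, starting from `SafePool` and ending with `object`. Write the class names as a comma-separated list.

SafePool, TinyActor, AsyncTask, SafeQueue, FastEvent, FrozenTask, LazyProxy, SimpleAgent, object

L[SafePool] = SafePool + merge(L[TinyActor], L[AsyncTask], L[SafeQueue], [TinyActor AsyncTask SafeQueue])
  take TinyActor:  [TinyActor FrozenTask LazyProxy object] + [AsyncTask FastEvent FrozenTask LazyProxy SimpleAgent object] + [SafeQueue FastEvent FrozenTask LazyProxy SimpleAgent object] + [TinyActor AsyncTask SafeQueue]
  take AsyncTask:  [FrozenTask LazyProxy object] + [AsyncTask FastEvent FrozenTask LazyProxy SimpleAgent object] + [SafeQueue FastEvent FrozenTask LazyProxy SimpleAgent object] + [AsyncTask SafeQueue]
  take SafeQueue:  [FrozenTask LazyProxy object] + [FastEvent FrozenTask LazyProxy SimpleAgent object] + [SafeQueue FastEvent FrozenTask LazyProxy SimpleAgent object] + [SafeQueue]
  take FastEvent:  [FrozenTask LazyProxy object] + [FastEvent FrozenTask LazyProxy SimpleAgent object] + [FastEvent FrozenTask LazyProxy SimpleAgent object]
  take FrozenTask:  [FrozenTask LazyProxy object] + [FrozenTask LazyProxy SimpleAgent object] + [FrozenTask LazyProxy SimpleAgent object]
  take LazyProxy:  [LazyProxy object] + [LazyProxy SimpleAgent object] + [LazyProxy SimpleAgent object]
  take SimpleAgent:  [object] + [SimpleAgent object] + [SimpleAgent object]
  take object:  [object] + [object] + [object]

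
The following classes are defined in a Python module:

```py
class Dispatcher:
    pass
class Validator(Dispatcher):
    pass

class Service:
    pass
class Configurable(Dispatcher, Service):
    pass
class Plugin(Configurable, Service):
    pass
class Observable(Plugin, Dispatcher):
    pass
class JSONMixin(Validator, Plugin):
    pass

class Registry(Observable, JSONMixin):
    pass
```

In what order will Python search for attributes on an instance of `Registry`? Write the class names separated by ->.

L[Registry] = Registry + merge(L[Observable], L[JSONMixin], [Observable JSONMixin])
  take Observable:  [Observable Plugin Configurable Dispatcher Service object] + [JSONMixin Validator Plugin Configurable Dispatcher Service object] + [Observable JSONMixin]
  take JSONMixin:  [Plugin Configurable Dispatcher Service object] + [JSONMixin Validator Plugin Configurable Dispatcher Service object] + [JSONMixin]
  take Validator:  [Plugin Configurable Dispatcher Service object] + [Validator Plugin Configurable Dispatcher Service object]
  take Plugin:  [Plugin Configurable Dispatcher Service object] + [Plugin Configurable Dispatcher Service object]
  take Configurable:  [Configurable Dispatcher Service object] + [Configurable Dispatcher Service object]
  take Dispatcher:  [Dispatcher Service object] + [Dispatcher Service object]
  take Service:  [Service object] + [Service object]
  take object:  [object] + [object]

Registry -> Observable -> JSONMixin -> Validator -> Plugin -> Configurable -> Dispatcher -> Service -> object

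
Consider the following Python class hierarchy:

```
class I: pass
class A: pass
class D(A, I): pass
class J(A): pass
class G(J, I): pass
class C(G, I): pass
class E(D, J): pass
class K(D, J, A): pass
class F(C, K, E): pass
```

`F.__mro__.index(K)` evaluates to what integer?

3

L[F] = F + merge(L[C], L[K], L[E], [C K E])
  take C:  [C G J A I object] + [K D J A I object] + [E D J A I object] + [C K E]
  take G:  [G J A I object] + [K D J A I object] + [E D J A I object] + [K E]
  take K:  [J A I object] + [K D J A I object] + [E D J A I object] + [K E]
  take E:  [J A I object] + [D J A I object] + [E D J A I object] + [E]
  take D:  [J A I object] + [D J A I object] + [D J A I object]
  take J:  [J A I object] + [J A I object] + [J A I object]
  take A:  [A I object] + [A I object] + [A I object]
  take I:  [I object] + [I object] + [I object]
  take object:  [object] + [object] + [object]
MRO: F C G K E D J A I object
K sits at index 3.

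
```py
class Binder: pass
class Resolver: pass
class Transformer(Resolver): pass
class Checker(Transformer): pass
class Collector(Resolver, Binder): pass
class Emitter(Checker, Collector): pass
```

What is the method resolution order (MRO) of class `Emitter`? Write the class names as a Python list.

L[Emitter] = Emitter + merge(L[Checker], L[Collector], [Checker Collector])
  take Checker:  [Checker Transformer Resolver object] + [Collector Resolver Binder object] + [Checker Collector]
  take Transformer:  [Transformer Resolver object] + [Collector Resolver Binder object] + [Collector]
  take Collector:  [Resolver object] + [Collector Resolver Binder object] + [Collector]
  take Resolver:  [Resolver object] + [Resolver Binder object]
  take Binder:  [object] + [Binder object]
  take object:  [object] + [object]

[Emitter, Checker, Transformer, Collector, Resolver, Binder, object]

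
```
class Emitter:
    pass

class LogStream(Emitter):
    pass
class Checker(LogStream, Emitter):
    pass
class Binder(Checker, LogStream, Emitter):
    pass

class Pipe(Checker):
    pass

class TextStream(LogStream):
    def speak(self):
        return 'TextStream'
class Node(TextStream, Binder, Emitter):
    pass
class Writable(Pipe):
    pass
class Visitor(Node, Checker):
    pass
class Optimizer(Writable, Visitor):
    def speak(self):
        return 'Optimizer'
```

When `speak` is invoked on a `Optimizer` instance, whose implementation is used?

L[Optimizer] = Optimizer + merge(L[Writable], L[Visitor], [Writable Visitor])
  take Writable:  [Writable Pipe Checker LogStream Emitter object] + [Visitor Node TextStream Binder Checker LogStream Emitter object] + [Writable Visitor]
  take Pipe:  [Pipe Checker LogStream Emitter object] + [Visitor Node TextStream Binder Checker LogStream Emitter object] + [Visitor]
  take Visitor:  [Checker LogStream Emitter object] + [Visitor Node TextStream Binder Checker LogStream Emitter object] + [Visitor]
  take Node:  [Checker LogStream Emitter object] + [Node TextStream Binder Checker LogStream Emitter object]
  take TextStream:  [Checker LogStream Emitter object] + [TextStream Binder Checker LogStream Emitter object]
  take Binder:  [Checker LogStream Emitter object] + [Binder Checker LogStream Emitter object]
  take Checker:  [Checker LogStream Emitter object] + [Checker LogStream Emitter object]
  take LogStream:  [LogStream Emitter object] + [LogStream Emitter object]
  take Emitter:  [Emitter object] + [Emitter object]
  take object:  [object] + [object]
MRO: Optimizer Writable Pipe Visitor Node TextStream Binder Checker LogStream Emitter object
speak is defined in: Optimizer, TextStream. First along the MRO is Optimizer.

Optimizer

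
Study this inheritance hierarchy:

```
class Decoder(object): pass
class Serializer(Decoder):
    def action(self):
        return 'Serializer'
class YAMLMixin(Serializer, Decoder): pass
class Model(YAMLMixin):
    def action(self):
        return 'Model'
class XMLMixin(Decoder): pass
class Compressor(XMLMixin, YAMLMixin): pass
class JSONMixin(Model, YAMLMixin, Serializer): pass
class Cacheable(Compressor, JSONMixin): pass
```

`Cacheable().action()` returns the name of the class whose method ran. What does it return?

Model

L[Cacheable] = Cacheable + merge(L[Compressor], L[JSONMixin], [Compressor JSONMixin])
  take Compressor:  [Compressor XMLMixin YAMLMixin Serializer Decoder object] + [JSONMixin Model YAMLMixin Serializer Decoder object] + [Compressor JSONMixin]
  take XMLMixin:  [XMLMixin YAMLMixin Serializer Decoder object] + [JSONMixin Model YAMLMixin Serializer Decoder object] + [JSONMixin]
  take JSONMixin:  [YAMLMixin Serializer Decoder object] + [JSONMixin Model YAMLMixin Serializer Decoder object] + [JSONMixin]
  take Model:  [YAMLMixin Serializer Decoder object] + [Model YAMLMixin Serializer Decoder object]
  take YAMLMixin:  [YAMLMixin Serializer Decoder object] + [YAMLMixin Serializer Decoder object]
  take Serializer:  [Serializer Decoder object] + [Serializer Decoder object]
  take Decoder:  [Decoder object] + [Decoder object]
  take object:  [object] + [object]
MRO: Cacheable Compressor XMLMixin JSONMixin Model YAMLMixin Serializer Decoder object
action is defined in: Model, Serializer. First along the MRO is Model.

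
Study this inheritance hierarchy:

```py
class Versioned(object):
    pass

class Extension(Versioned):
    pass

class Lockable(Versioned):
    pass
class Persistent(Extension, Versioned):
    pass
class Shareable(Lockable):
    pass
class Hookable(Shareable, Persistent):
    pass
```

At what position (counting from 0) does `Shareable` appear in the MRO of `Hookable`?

1

L[Hookable] = Hookable + merge(L[Shareable], L[Persistent], [Shareable Persistent])
  take Shareable:  [Shareable Lockable Versioned object] + [Persistent Extension Versioned object] + [Shareable Persistent]
  take Lockable:  [Lockable Versioned object] + [Persistent Extension Versioned object] + [Persistent]
  take Persistent:  [Versioned object] + [Persistent Extension Versioned object] + [Persistent]
  take Extension:  [Versioned object] + [Extension Versioned object]
  take Versioned:  [Versioned object] + [Versioned object]
  take object:  [object] + [object]
MRO: Hookable Shareable Lockable Persistent Extension Versioned object
Shareable sits at index 1.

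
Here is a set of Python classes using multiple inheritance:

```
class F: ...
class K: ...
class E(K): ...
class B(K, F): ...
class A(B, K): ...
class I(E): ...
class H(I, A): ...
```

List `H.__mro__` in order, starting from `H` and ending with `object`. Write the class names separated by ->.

L[H] = H + merge(L[I], L[A], [I A])
  take I:  [I E K object] + [A B K F object] + [I A]
  take E:  [E K object] + [A B K F object] + [A]
  take A:  [K object] + [A B K F object] + [A]
  take B:  [K object] + [B K F object]
  take K:  [K object] + [K F object]
  take F:  [object] + [F object]
  take object:  [object] + [object]

H -> I -> E -> A -> B -> K -> F -> object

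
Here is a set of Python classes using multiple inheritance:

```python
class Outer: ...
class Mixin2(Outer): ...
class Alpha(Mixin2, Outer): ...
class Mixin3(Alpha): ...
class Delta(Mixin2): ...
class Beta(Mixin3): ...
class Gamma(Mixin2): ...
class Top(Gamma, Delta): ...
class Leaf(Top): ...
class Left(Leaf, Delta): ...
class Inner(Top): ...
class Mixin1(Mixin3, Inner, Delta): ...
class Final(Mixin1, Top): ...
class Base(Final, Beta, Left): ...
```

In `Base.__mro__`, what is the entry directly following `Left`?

L[Base] = Base + merge(L[Final], L[Beta], L[Left], [Final Beta Left])
  take Final:  [Final Mixin1 Mixin3 Alpha Inner Top Gamma Delta Mixin2 Outer object] + [Beta Mixin3 Alpha Mixin2 Outer object] + [Left Leaf Top Gamma Delta Mixin2 Outer object] + [Final Beta Left]
  take Mixin1:  [Mixin1 Mixin3 Alpha Inner Top Gamma Delta Mixin2 Outer object] + [Beta Mixin3 Alpha Mixin2 Outer object] + [Left Leaf Top Gamma Delta Mixin2 Outer object] + [Beta Left]
  take Beta:  [Mixin3 Alpha Inner Top Gamma Delta Mixin2 Outer object] + [Beta Mixin3 Alpha Mixin2 Outer object] + [Left Leaf Top Gamma Delta Mixin2 Outer object] + [Beta Left]
  take Mixin3:  [Mixin3 Alpha Inner Top Gamma Delta Mixin2 Outer object] + [Mixin3 Alpha Mixin2 Outer object] + [Left Leaf Top Gamma Delta Mixin2 Outer object] + [Left]
  take Alpha:  [Alpha Inner Top Gamma Delta Mixin2 Outer object] + [Alpha Mixin2 Outer object] + [Left Leaf Top Gamma Delta Mixin2 Outer object] + [Left]
  take Inner:  [Inner Top Gamma Delta Mixin2 Outer object] + [Mixin2 Outer object] + [Left Leaf Top Gamma Delta Mixin2 Outer object] + [Left]
  take Left:  [Top Gamma Delta Mixin2 Outer object] + [Mixin2 Outer object] + [Left Leaf Top Gamma Delta Mixin2 Outer object] + [Left]
  take Leaf:  [Top Gamma Delta Mixin2 Outer object] + [Mixin2 Outer object] + [Leaf Top Gamma Delta Mixin2 Outer object]
  take Top:  [Top Gamma Delta Mixin2 Outer object] + [Mixin2 Outer object] + [Top Gamma Delta Mixin2 Outer object]
  take Gamma:  [Gamma Delta Mixin2 Outer object] + [Mixin2 Outer object] + [Gamma Delta Mixin2 Outer object]
  take Delta:  [Delta Mixin2 Outer object] + [Mixin2 Outer object] + [Delta Mixin2 Outer object]
  take Mixin2:  [Mixin2 Outer object] + [Mixin2 Outer object] + [Mixin2 Outer object]
  take Outer:  [Outer object] + [Outer object] + [Outer object]
  take object:  [object] + [object] + [object]
MRO: Base Final Mixin1 Beta Mixin3 Alpha Inner Left Leaf Top Gamma Delta Mixin2 Outer object
Left is at position 7; next is Leaf.

Leaf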